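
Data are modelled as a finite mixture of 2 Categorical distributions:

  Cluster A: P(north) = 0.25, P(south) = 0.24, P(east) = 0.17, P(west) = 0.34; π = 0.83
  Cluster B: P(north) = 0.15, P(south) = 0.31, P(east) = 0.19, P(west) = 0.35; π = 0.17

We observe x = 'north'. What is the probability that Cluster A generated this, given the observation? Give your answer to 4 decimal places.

By Bayes' theorem, P(k | x) = w_k f_k(x) / Σ_j w_j f_j(x).
Evaluate each component's likelihood at the observed value:
  f_A = 0.25
  f_B = 0.15
Prior × likelihood for each component:
  w_A·f_A = 0.83 × 0.25 = 0.2075
  w_B·f_B = 0.17 × 0.15 = 0.0255
Marginal: 0.2075 + 0.0255 = 0.233
So the posterior for Cluster A is 0.2075 / 0.233 ≈ 0.8906.

0.8906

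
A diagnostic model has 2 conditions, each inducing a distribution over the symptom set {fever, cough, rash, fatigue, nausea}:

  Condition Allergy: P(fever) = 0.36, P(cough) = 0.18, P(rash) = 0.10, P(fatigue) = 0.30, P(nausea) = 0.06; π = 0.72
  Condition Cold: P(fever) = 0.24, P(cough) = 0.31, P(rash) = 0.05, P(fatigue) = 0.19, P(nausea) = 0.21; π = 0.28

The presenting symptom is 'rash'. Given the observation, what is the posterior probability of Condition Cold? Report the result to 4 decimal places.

0.1628

By Bayes' theorem, P(k | x) = π_k f_k(x) / Σ_j π_j f_j(x).
Categorical probabilities:
  f_Allergy = P(rash | comp) = 0.10
  f_Cold = P(rash | comp) = 0.05
Multiply by the mixture weights:
  π_Allergy·f_Allergy = 0.72 × 0.1 = 0.072
  π_Cold·f_Cold = 0.28 × 0.05 = 0.014
Evidence: 0.072 + 0.014 = 0.086
Responsibility of Condition Cold: 0.014 / 0.086 ≈ 0.1628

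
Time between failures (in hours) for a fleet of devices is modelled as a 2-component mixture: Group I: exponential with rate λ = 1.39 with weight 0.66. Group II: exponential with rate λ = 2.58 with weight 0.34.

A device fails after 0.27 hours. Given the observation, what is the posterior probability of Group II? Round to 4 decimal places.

0.4095

Posterior ∝ prior × likelihood, so P(k | x) ∝ P(Z=k) f_k(x); normalise over all components.
Exponential densities:
  L_I = 1.39·e^(−1.39·0.27) = 1.39·e^(−0.3753) = 0.955046
  L_II = 2.58·e^(−2.58·0.27) = 2.58·e^(−0.6966) = 1.28555
Multiply by the mixture weights:
  P(Z=I)·L_I = 0.66 × 0.955046 = 0.63033
  P(Z=II)·L_II = 0.34 × 1.28555 = 0.437088
Sum: 0.63033 + 0.437088 = 1.06742
So the posterior for Group II is 0.437088 / 1.06742 ≈ 0.4095.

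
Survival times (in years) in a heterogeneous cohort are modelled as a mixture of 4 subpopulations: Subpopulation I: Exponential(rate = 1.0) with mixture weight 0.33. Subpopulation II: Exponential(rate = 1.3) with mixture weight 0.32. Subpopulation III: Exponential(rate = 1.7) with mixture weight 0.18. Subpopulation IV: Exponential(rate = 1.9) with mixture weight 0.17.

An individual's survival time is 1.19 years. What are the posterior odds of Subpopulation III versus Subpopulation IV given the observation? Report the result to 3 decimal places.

1.202

Only the two components matter; the odds are (P(Z=i) f_i(x)) / (P(Z=j) f_j(x)).
Evaluate each component's likelihood at the observed value:
  f_I = 0.304221
  f_II = 0.276751
  f_III = 0.224839
  f_IV = 0.198068
0.040471 / 0.0336715 ≈ 1.202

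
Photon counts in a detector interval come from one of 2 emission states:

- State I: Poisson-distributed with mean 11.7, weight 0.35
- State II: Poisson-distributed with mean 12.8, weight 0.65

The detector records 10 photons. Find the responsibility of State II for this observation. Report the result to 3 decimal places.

Posterior ∝ prior × likelihood, so P(k | x) ∝ P(Z=k) f_k(x); normalise over all components.
Evaluate each component's likelihood at the observed value:
  L_I = 0.109863
  L_II = 0.0898188
Unnormalised posteriors:
  P(Z=I)·L_I = 0.35 × 0.109863 = 0.0384519
  P(Z=II)·L_II = 0.65 × 0.0898188 = 0.0583822
Normaliser: 0.0384519 + 0.0583822 = 0.0968342
P(State II | 10 photons) = 0.0583822 / 0.0968342 ≈ 0.603

0.603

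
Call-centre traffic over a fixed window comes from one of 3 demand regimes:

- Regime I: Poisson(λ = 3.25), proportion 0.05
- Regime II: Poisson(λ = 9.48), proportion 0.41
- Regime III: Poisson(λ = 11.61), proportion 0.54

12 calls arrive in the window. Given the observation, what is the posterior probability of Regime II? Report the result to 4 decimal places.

The responsibility of component k is w_k f_k(x) divided by Σ_j w_j f_j(x).
Poisson probabilities:
  f_I = e^(−3.25)·3.25^12/12! = 0.00011241
  f_II = e^(−9.48)·9.48^12/12! = 0.0839946
  f_III = e^(−11.61)·11.61^12/12! = 0.113629
Weight by the priors:
  w_I·f_I = 0.05 × 0.00011241 = 5.62052e-06
  w_II·f_II = 0.41 × 0.0839946 = 0.0344378
  w_III·f_III = 0.54 × 0.113629 = 0.0613599
Normaliser: 5.62052e-06 + 0.0344378 + 0.0613599 = 0.0958033
P(Regime II | x) ≈ 0.3595

0.3595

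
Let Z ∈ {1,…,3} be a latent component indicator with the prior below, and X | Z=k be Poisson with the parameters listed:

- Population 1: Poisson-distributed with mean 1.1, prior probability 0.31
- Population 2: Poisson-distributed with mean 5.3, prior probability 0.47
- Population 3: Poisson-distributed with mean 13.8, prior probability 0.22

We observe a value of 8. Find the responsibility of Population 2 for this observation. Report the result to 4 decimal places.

By Bayes' theorem, P(k | x) = P(Z=k) f_k(x) / Σ_j P(Z=j) f_j(x).
Evaluate each component's likelihood at the observed value:
  f_1 = e^(−1.1)·1.1^8/8! = 1.76969e-05
  f_2 = e^(−5.3)·5.3^8/8! = 0.0770772
  f_3 = e^(−13.8)·13.8^8/8! = 0.0331321
Weight by the priors:
  P(Z=1)·f_1 = 0.31 × 1.76969e-05 = 5.48604e-06
  P(Z=2)·f_2 = 0.47 × 0.0770772 = 0.0362263
  P(Z=3)·f_3 = 0.22 × 0.0331321 = 0.00728905
Marginal: 5.48604e-06 + 0.0362263 + 0.00728905 = 0.0435208
Responsibility of Population 2: 0.0362263 / 0.0435208 ≈ 0.8324

0.8324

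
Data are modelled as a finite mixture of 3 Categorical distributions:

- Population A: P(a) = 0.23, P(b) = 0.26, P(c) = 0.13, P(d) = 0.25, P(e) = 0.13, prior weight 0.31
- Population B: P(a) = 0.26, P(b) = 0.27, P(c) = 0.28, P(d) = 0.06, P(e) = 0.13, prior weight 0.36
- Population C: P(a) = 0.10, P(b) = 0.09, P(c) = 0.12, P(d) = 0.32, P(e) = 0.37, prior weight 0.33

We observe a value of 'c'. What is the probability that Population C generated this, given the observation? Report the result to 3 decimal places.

Apply Bayes' rule: the posterior for each component is proportional to its prior times its likelihood at x.
Component likelihoods at x = 'c':
  p_A = P(c | comp) = 0.13
  p_B = P(c | comp) = 0.28
  p_C = P(c | comp) = 0.12
Prior × likelihood for each component:
  π_A·p_A = 0.31 × 0.13 = 0.0403
  π_B·p_B = 0.36 × 0.28 = 0.1008
  π_C·p_C = 0.33 × 0.12 = 0.0396
Normaliser: 0.0403 + 0.1008 + 0.0396 = 0.1807
So the posterior for Population C is 0.0396 / 0.1807 ≈ 0.219.

0.219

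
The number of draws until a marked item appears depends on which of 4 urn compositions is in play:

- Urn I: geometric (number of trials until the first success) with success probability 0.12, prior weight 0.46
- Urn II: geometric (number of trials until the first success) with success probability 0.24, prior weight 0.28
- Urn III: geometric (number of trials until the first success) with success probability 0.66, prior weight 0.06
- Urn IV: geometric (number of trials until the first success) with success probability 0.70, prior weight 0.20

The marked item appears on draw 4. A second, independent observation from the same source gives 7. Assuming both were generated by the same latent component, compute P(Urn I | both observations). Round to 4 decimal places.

0.6052

P(component k | x) = π_k·f_k(x) / marginal(x), where marginal(x) = Σ_j π_j·f_j(x).
Since both observations come from the same component, the likelihood for component k is f_k(x₁)·f_k(x₂).
  f_I = [0.12·(1−0.12)^3 = 0.12·0.681472 = 0.0817766] × [0.0557285] = 0.00455729
  f_II = [0.24·(1−0.24)^3 = 0.24·0.438976 = 0.105354] × [0.046248] = 0.00487242
  f_III = [0.66·(1−0.66)^3 = 0.66·0.039304 = 0.0259406] × [0.00101957] = 2.64483e-05
  f_IV = [0.70·(1−0.70)^3 = 0.70·0.027 = 0.0189] × [0.0005103] = 9.64467e-06
Prior × likelihood for each component:
  π_I·f_I = 0.46 × 0.00455729 = 0.00209635
  π_II·f_II = 0.28 × 0.00487242 = 0.00136428
  π_III·f_III = 0.06 × 2.64483e-05 = 1.5869e-06
  π_IV·f_IV = 0.20 × 9.64467e-06 = 1.92893e-06
Denominator: 0.00209635 + 0.00136428 + 1.5869e-06 + 1.92893e-06 = 0.00346415
Responsibility of Urn I: 0.00209635 / 0.00346415 ≈ 0.6052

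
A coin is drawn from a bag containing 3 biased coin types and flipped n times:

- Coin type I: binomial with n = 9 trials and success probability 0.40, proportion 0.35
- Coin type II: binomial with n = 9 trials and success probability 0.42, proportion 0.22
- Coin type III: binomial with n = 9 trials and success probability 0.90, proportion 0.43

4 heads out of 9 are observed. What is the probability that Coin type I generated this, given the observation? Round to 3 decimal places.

0.606

The responsibility of component k is w_k f_k(x) divided by Σ_j w_j f_j(x).
Component likelihoods at x = 4 heads out of 9:
  f_I = C(9,4)·0.40^4·0.60^5 = 126·0.0256·0.07776 = 0.250823
  f_II = C(9,4)·0.42^4·0.58^5 = 126·0.031117·0.0656357 = 0.25734
  f_III = C(9,4)·0.90^4·0.10^5 = 126·0.6561·1e-05 = 0.000826686
Multiply by the mixture weights:
  w_I·f_I = 0.35 × 0.250823 = 0.0877879
  w_II·f_II = 0.22 × 0.25734 = 0.0566148
  w_III·f_III = 0.43 × 0.000826686 = 0.000355475
Sum: 0.0877879 + 0.0566148 + 0.000355475 = 0.144758
So the posterior for Coin type I is 0.0877879 / 0.144758 ≈ 0.606.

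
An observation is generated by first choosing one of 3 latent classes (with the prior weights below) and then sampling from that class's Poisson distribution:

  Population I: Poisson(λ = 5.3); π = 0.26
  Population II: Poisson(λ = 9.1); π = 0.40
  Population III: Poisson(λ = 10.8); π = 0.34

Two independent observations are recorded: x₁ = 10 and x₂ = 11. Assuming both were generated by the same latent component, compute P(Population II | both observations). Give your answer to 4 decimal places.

0.4878

Posterior ∝ prior × likelihood, so P(k | x) ∝ P(Z=k) f_k(x); normalise over all components.
Since both observations come from the same component, the likelihood for component k is f_k(x₁)·f_k(x₂).
  L_I = [0.0240566] × [0.0115909] = 0.000278839
  L_II = [0.119832] × [0.0991334] = 0.0118793
  L_III = [0.121365] × [0.119159] = 0.0144617
Unnormalised posteriors:
  P(Z=I)·L_I = 0.26 × 0.000278839 = 7.24981e-05
  P(Z=II)·L_II = 0.40 × 0.0118793 = 0.00475172
  P(Z=III)·L_III = 0.34 × 0.0144617 = 0.00491698
Denominator: 7.24981e-05 + 0.00475172 + 0.00491698 = 0.0097412
So the posterior for Population II is 0.00475172 / 0.0097412 ≈ 0.4878.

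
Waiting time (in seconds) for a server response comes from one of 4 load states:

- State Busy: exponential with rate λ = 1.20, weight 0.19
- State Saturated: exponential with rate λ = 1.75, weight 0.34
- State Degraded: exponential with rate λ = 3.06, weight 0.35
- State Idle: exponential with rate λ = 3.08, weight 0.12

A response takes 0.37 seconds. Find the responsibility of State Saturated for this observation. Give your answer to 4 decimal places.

0.3381

The responsibility of component k is π_k f_k(x) divided by Σ_j π_j f_j(x).
Evaluate each component's likelihood at the observed value:
  f_Busy = 0.769759
  f_Saturated = 0.915867
  f_Degraded = 0.986309
  f_Idle = 0.985437
Prior × likelihood for each component:
  π_Busy·f_Busy = 0.19 × 0.769759 = 0.146254
  π_Saturated·f_Saturated = 0.34 × 0.915867 = 0.311395
  π_Degraded·f_Degraded = 0.35 × 0.986309 = 0.345208
  π_Idle·f_Idle = 0.12 × 0.985437 = 0.118252
Marginal: 0.146254 + 0.311395 + 0.345208 + 0.118252 = 0.92111
P(State Saturated | the observation) = 0.311395 / 0.92111 ≈ 0.3381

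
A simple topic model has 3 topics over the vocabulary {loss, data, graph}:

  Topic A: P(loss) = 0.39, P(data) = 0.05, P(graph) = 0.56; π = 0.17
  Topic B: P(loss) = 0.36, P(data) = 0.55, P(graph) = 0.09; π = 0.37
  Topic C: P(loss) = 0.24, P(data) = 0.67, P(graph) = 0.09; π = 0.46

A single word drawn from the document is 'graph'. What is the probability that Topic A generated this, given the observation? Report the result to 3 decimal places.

0.560

Apply Bayes' rule: the posterior for each component is proportional to its prior times its likelihood at x.
Component likelihoods at x = 'graph':
  f_A = 0.56
  f_B = 0.09
  f_C = 0.09
Multiply by the mixture weights:
  P(Z=A)·f_A = 0.17 × 0.56 = 0.0952
  P(Z=B)·f_B = 0.37 × 0.09 = 0.0333
  P(Z=C)·f_C = 0.46 × 0.09 = 0.0414
Marginal: 0.0952 + 0.0333 + 0.0414 = 0.1699
So the posterior for Topic A is 0.0952 / 0.1699 ≈ 0.560.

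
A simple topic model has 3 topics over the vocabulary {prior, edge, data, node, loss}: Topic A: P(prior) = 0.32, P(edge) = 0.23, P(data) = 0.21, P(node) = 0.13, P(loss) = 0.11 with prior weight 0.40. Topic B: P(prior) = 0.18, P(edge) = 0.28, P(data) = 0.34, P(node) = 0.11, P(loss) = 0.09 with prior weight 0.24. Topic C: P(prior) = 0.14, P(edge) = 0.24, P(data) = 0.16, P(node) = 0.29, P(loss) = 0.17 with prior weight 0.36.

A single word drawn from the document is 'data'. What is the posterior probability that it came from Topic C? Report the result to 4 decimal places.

The responsibility of component k is P(Z=k) f_k(x) divided by Σ_j P(Z=j) f_j(x).
Categorical probabilities:
  f_A = P(data | comp) = 0.21
  f_B = P(data | comp) = 0.34
  f_C = P(data | comp) = 0.16
Prior × likelihood for each component:
  P(Z=A)·f_A = 0.40 × 0.21 = 0.084
  P(Z=B)·f_B = 0.24 × 0.34 = 0.0816
  P(Z=C)·f_C = 0.36 × 0.16 = 0.0576
Normaliser: 0.084 + 0.0816 + 0.0576 = 0.2232
Responsibility of Topic C: 0.0576 / 0.2232 ≈ 0.2581

0.2581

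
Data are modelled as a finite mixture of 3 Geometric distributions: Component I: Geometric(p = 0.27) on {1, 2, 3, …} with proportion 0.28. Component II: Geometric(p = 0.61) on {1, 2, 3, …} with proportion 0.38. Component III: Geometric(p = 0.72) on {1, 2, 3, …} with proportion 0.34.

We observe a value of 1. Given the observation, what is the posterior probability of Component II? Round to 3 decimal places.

Apply Bayes' rule: the posterior for each component is proportional to its prior times its likelihood at x.
Evaluate each component's likelihood at the observed value:
  L_I = 0.27·(1−0.27)^0 = 0.27·1 = 0.27
  L_II = 0.61·(1−0.61)^0 = 0.61·1 = 0.61
  L_III = 0.72·(1−0.72)^0 = 0.72·1 = 0.72
Prior × likelihood for each component:
  P(Z=I)·L_I = 0.28 × 0.27 = 0.0756
  P(Z=II)·L_II = 0.38 × 0.61 = 0.2318
  P(Z=III)·L_III = 0.34 × 0.72 = 0.2448
Marginal: 0.0756 + 0.2318 + 0.2448 = 0.5522
Responsibility of Component II: 0.2318 / 0.5522 ≈ 0.420

0.420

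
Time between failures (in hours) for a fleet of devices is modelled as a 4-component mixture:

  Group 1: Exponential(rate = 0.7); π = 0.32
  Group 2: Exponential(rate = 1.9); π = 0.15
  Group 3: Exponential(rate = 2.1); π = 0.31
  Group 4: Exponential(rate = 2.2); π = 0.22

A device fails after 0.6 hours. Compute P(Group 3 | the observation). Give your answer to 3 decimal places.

Apply Bayes' rule: the posterior for each component is proportional to its prior times its likelihood at x.
Component likelihoods at x = 0.6 hours:
  p_1 = 0.459933
  p_2 = 0.607656
  p_3 = 0.595673
  p_4 = 0.587698
Unnormalised posteriors:
  π_1·p_1 = 0.32 × 0.459933 = 0.147178
  π_2·p_2 = 0.15 × 0.607656 = 0.0911484
  π_3·p_3 = 0.31 × 0.595673 = 0.184659
  π_4·p_4 = 0.22 × 0.587698 = 0.129293
Evidence: 0.147178 + 0.0911484 + 0.184659 + 0.129293 = 0.552279
P(Group 3 | x) = 0.184659 / 0.552279 ≈ 0.334

0.334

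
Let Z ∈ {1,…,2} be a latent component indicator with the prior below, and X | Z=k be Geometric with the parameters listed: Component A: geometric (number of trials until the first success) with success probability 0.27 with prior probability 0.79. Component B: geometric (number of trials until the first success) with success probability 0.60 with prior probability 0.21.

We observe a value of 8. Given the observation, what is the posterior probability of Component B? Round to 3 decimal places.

Posterior ∝ prior × likelihood, so P(k | x) ∝ π_k f_k(x); normalise over all components.
Geometric probabilities:
  L_A = 0.029828
  L_B = 0.00098304
Unnormalised posteriors:
  π_A·L_A = 0.79 × 0.029828 = 0.0235641
  π_B·L_B = 0.21 × 0.00098304 = 0.000206438
Marginal: 0.0235641 + 0.000206438 = 0.0237705
Responsibility of Component B: 0.000206438 / 0.0237705 ≈ 0.009

0.009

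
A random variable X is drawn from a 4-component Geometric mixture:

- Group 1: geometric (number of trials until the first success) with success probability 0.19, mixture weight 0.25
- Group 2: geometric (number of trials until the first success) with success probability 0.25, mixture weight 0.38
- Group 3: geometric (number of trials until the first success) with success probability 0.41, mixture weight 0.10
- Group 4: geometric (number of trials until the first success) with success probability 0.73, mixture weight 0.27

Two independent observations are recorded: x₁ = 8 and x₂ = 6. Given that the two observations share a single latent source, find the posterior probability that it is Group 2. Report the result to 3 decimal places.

The responsibility of component k is w_k f_k(x) divided by Σ_j w_j f_j(x).
Since both observations come from the same component, the likelihood for component k is f_k(x₁)·f_k(x₂).
  L_1 = [0.0434659] × [0.0662489] = 0.00287957
  L_2 = [0.033371] × [0.0593262] = 0.00197977
  L_3 = [0.0102035] × [0.0293119] = 0.000299083
  L_4 = [7.63606e-05] × [0.00104747] = 7.99854e-08
Unnormalised posteriors:
  w_1·L_1 = 0.25 × 0.00287957 = 0.000719892
  w_2·L_2 = 0.38 × 0.00197977 = 0.000752313
  w_3·L_3 = 0.10 × 0.000299083 = 2.99083e-05
  w_4·L_4 = 0.27 × 7.99854e-08 = 2.15961e-08
Denominator: 0.000719892 + 0.000752313 + 2.99083e-05 + 2.15961e-08 = 0.00150214
So the posterior for Group 2 is 0.000752313 / 0.00150214 ≈ 0.501.

0.501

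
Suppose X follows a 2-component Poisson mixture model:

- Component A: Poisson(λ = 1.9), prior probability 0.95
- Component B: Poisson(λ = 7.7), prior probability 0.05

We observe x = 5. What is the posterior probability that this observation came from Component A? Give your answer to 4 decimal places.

By Bayes' theorem, P(k | x) = w_k f_k(x) / Σ_j w_j f_j(x).
Poisson probabilities:
  p_A = 0.0308622
  p_B = 0.102142
Prior × likelihood for each component:
  w_A·p_A = 0.95 × 0.0308622 = 0.0293191
  w_B·p_B = 0.05 × 0.102142 = 0.00510711
Denominator: 0.0293191 + 0.00510711 = 0.0344262
P(Component A | the observation) ≈ 0.8517

0.8517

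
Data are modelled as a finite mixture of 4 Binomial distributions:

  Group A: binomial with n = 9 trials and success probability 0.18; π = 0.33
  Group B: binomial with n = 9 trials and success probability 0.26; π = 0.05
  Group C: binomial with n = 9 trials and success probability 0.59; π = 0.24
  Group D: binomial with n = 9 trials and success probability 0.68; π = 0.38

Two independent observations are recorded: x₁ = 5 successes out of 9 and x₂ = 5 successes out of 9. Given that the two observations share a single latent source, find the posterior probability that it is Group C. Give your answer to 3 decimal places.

Posterior ∝ prior × likelihood, so P(k | x) ∝ P(Z=k) f_k(x); normalise over all components.
Since both observations come from the same component, the likelihood for component k is f_k(x₁)·f_k(x₂).
  p_A = [0.0107644] × [0.0107644] = 0.000115872
  p_B = [0.0448915] × [0.0448915] = 0.00201525
  p_C = [0.254546] × [0.254546] = 0.0647936
  p_D = [0.192095] × [0.192095] = 0.0369003
Weight by the priors:
  P(Z=A)·p_A = 0.33 × 0.000115872 = 3.82376e-05
  P(Z=B)·p_B = 0.05 × 0.00201525 = 0.000100762
  P(Z=C)·p_C = 0.24 × 0.0647936 = 0.0155505
  P(Z=D)·p_D = 0.38 × 0.0369003 = 0.0140221
Marginal: 3.82376e-05 + 0.000100762 + 0.0155505 + 0.0140221 = 0.0297116
So the posterior for Group C is 0.0155505 / 0.0297116 ≈ 0.523.

0.523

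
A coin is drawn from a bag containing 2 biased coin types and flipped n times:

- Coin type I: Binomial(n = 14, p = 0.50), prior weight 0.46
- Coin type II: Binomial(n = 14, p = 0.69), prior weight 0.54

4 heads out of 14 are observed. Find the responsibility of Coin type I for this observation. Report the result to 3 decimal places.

0.965

Apply Bayes' rule: the posterior for each component is proportional to its prior times its likelihood at x.
Binomial probabilities:
  f_I = 0.0610962
  f_II = 0.00185972
Multiply by the mixture weights:
  w_I·f_I = 0.46 × 0.0610962 = 0.0281042
  w_II·f_II = 0.54 × 0.00185972 = 0.00100425
Denominator: 0.0281042 + 0.00100425 = 0.0291085
So the posterior for Coin type I is 0.0281042 / 0.0291085 ≈ 0.965.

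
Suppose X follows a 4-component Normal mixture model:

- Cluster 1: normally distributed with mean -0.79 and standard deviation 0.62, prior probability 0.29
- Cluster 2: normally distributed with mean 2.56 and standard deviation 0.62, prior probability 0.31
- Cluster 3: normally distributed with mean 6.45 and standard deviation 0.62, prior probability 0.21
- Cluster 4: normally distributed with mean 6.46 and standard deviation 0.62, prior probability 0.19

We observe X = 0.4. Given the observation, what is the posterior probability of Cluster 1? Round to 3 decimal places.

Posterior ∝ prior × likelihood, so P(k | x) ∝ w_k f_k(x); normalise over all components.
Component likelihoods at x = 0.4:
  f_1 = 0.101992
  f_2 = 0.0014891
  f_3 = 1.35455e-21
  f_4 = 1.15714e-21
Multiply by the mixture weights:
  w_1·f_1 = 0.29 × 0.101992 = 0.0295776
  w_2·f_2 = 0.31 × 0.0014891 = 0.000461622
  w_3·f_3 = 0.21 × 1.35455e-21 = 2.84456e-22
  w_4·f_4 = 0.19 × 1.15714e-21 = 2.19857e-22
Sum: 0.0295776 + 0.000461622 + 2.84456e-22 + 2.19857e-22 = 0.0300392
So the posterior for Cluster 1 is 0.0295776 / 0.0300392 ≈ 0.985.

0.985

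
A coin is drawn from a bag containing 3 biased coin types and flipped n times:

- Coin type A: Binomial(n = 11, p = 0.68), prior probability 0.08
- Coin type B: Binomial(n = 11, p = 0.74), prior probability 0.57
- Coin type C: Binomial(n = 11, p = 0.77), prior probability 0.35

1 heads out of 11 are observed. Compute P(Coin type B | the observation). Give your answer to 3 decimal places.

0.451

By Bayes' theorem, P(k | x) = P(Z=k) f_k(x) / Σ_j P(Z=j) f_j(x).
Binomial probabilities:
  f_A = C(11,1)·0.68^1·0.32^10 = 11·0.68·1.1259e-05 = 8.42173e-05
  f_B = C(11,1)·0.74^1·0.26^10 = 11·0.74·1.41167e-06 = 1.1491e-05
  f_C = C(11,1)·0.77^1·0.23^10 = 11·0.77·4.14265e-07 = 3.50883e-06
Prior × likelihood for each component:
  P(Z=A)·f_A = 0.08 × 8.42173e-05 = 6.73739e-06
  P(Z=B)·f_B = 0.57 × 1.1491e-05 = 6.54987e-06
  P(Z=C)·f_C = 0.35 × 3.50883e-06 = 1.22809e-06
Evidence: 6.73739e-06 + 6.54987e-06 + 1.22809e-06 = 1.45153e-05
So the posterior for Coin type B is 6.54987e-06 / 1.45153e-05 ≈ 0.451.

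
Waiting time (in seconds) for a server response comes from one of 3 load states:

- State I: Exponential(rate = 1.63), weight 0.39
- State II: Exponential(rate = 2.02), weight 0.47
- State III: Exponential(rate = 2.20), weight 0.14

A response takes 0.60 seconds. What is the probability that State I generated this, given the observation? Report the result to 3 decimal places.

0.396

Apply Bayes' rule: the posterior for each component is proportional to its prior times its likelihood at x.
Component likelihoods at x = 0.60 seconds:
  p_I = 0.612982
  p_II = 0.601155
  p_III = 0.587698
Prior × likelihood for each component:
  π_I·p_I = 0.39 × 0.612982 = 0.239063
  π_II·p_II = 0.47 × 0.601155 = 0.282543
  π_III·p_III = 0.14 × 0.587698 = 0.0822777
Denominator: 0.239063 + 0.282543 + 0.0822777 = 0.603883
P(State I | 0.60 seconds) ≈ 0.396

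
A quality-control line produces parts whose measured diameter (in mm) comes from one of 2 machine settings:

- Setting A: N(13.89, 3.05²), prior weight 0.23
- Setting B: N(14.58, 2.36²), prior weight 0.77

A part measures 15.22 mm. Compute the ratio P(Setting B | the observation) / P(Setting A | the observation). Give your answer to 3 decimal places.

4.586

Posterior odds = (π_i f_i(x)) / (π_j f_j(x)); the normalising sum cancels.
Normal densities:
  L_A = 0.118938
  L_B = 0.16294
Odds = (0.77/0.23) × (0.16294/0.118938) = 3.34783 × 1.36997 ≈ 4.586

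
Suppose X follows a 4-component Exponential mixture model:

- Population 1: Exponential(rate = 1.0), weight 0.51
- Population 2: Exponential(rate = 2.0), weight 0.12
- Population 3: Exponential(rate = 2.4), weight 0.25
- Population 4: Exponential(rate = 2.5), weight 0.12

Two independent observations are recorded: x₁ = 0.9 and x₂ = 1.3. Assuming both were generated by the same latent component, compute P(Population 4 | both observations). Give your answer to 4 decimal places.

0.0421

Apply Bayes' rule: the posterior for each component is proportional to its prior times its likelihood at x.
Since both observations come from the same component, the likelihood for component k is f_k(x₁)·f_k(x₂).
  p_1 = [1.0·e^(−1.0·0.9) = 1.0·e^(−0.9000) = 0.40657] × [0.272532] = 0.110803
  p_2 = [2.0·e^(−2.0·0.9) = 2.0·e^(−1.8000) = 0.330598] × [0.148547] = 0.0491094
  p_3 = [2.4·e^(−2.4·0.9) = 2.4·e^(−2.1600) = 0.27678] × [0.105977] = 0.0293324
  p_4 = [2.5·e^(−2.5·0.9) = 2.5·e^(−2.2500) = 0.263498] × [0.0969355] = 0.0255423
Multiply by the mixture weights:
  w_1·p_1 = 0.51 × 0.110803 = 0.0565096
  w_2·p_2 = 0.12 × 0.0491094 = 0.00589312
  w_3·p_3 = 0.25 × 0.0293324 = 0.0073331
  w_4·p_4 = 0.12 × 0.0255423 = 0.00306508
Denominator: 0.0565096 + 0.00589312 + 0.0073331 + 0.00306508 = 0.0728009
Responsibility of Population 4: 0.00306508 / 0.0728009 ≈ 0.0421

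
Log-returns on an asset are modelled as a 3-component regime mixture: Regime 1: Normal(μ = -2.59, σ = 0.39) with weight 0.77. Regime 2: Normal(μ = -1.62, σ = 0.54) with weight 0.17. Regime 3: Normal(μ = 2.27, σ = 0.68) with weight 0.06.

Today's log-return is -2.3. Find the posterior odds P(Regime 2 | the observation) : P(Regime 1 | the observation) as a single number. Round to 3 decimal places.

0.095

Only the two components matter; the odds are (π_i f_i(x)) / (π_j f_j(x)).
Component likelihoods at x = -2.3:
  p_1 = 0.775853
  p_2 = 0.334332
  p_3 = 9.13403e-11
0.0568365 / 0.597406 ≈ 0.095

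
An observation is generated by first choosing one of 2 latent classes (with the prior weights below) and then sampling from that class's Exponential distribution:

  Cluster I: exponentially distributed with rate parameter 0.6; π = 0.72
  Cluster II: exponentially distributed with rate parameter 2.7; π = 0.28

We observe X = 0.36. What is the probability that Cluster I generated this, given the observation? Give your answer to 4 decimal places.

By Bayes' theorem, P(k | x) = w_k f_k(x) / Σ_j w_j f_j(x).
Component likelihoods at x = 0.36:
  L_I = 0.6·e^(−0.6·0.36) = 0.6·e^(−0.2160) = 0.483441
  L_II = 2.7·e^(−2.7·0.36) = 2.7·e^(−0.9720) = 1.02148
Unnormalised posteriors:
  w_I·L_I = 0.72 × 0.483441 = 0.348078
  w_II·L_II = 0.28 × 1.02148 = 0.286014
Evidence: 0.348078 + 0.286014 = 0.634092
P(Cluster I | the observation) = 0.348078 / 0.634092 ≈ 0.5489

0.5489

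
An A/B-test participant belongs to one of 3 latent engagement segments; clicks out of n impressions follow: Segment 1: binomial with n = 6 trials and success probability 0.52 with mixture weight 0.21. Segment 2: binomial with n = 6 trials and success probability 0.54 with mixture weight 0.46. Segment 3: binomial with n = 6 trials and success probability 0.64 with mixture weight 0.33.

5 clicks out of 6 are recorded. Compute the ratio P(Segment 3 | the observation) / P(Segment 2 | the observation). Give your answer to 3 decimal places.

1.313

The posterior odds equal the prior odds times the likelihood ratio: (π_i/π_j)·(f_i(x)/f_j(x)).
Evaluate each component's likelihood at the observed value:
  p_1 = C(6,5)·0.52^5·0.48^1 = 6·0.0380204·0.48 = 0.109499
  p_2 = C(6,5)·0.54^5·0.46^1 = 6·0.0459165·0.46 = 0.12673
  p_3 = C(6,5)·0.64^5·0.36^1 = 6·0.107374·0.36 = 0.231928
Posterior odds = (π_3·p_3) / (π_2·p_2) = (0.33·0.231928) / (0.46·0.12673) = 0.0765363 / 0.0582956 ≈ 1.313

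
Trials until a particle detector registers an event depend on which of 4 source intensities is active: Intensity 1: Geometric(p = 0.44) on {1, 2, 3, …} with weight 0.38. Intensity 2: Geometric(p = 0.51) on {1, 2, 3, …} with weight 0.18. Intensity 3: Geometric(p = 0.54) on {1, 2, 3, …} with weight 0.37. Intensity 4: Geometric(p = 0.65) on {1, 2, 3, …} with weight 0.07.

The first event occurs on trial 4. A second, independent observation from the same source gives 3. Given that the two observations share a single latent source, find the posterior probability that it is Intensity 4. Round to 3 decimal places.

0.020

Apply Bayes' rule: the posterior for each component is proportional to its prior times its likelihood at x.
Since both observations come from the same component, the likelihood for component k is f_k(x₁)·f_k(x₂).
  p_1 = [0.077271] × [0.137984] = 0.0106622
  p_2 = [0.060001] × [0.122451] = 0.00734718
  p_3 = [0.0525614] × [0.114264] = 0.00600588
  p_4 = [0.0278687] × [0.079625] = 0.00221905
Weight by the priors:
  w_1·p_1 = 0.38 × 0.0106622 = 0.00405162
  w_2·p_2 = 0.18 × 0.00734718 = 0.00132249
  w_3·p_3 = 0.37 × 0.00600588 = 0.00222218
  w_4·p_4 = 0.07 × 0.00221905 = 0.000155333
Marginal: 0.00405162 + 0.00132249 + 0.00222218 + 0.000155333 = 0.00775163
P(Intensity 4 | x) = 0.000155333 / 0.00775163 ≈ 0.020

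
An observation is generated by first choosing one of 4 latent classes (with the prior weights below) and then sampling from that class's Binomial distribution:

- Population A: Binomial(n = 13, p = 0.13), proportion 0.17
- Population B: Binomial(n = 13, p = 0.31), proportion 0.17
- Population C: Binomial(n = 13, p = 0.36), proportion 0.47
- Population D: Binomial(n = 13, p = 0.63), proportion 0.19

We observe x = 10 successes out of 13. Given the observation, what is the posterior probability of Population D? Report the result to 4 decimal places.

0.9503

Posterior ∝ prior × likelihood, so P(k | x) ∝ π_k f_k(x); normalise over all components.
Evaluate each component's likelihood at the observed value:
  f_A = C(13,10)·0.13^10·0.87^3 = 286·1.37858e-09·0.658503 = 2.59631e-07
  f_B = C(13,10)·0.31^10·0.69^3 = 286·8.19628e-06·0.328509 = 0.00077007
  f_C = C(13,10)·0.36^10·0.64^3 = 286·3.65616e-05·0.262144 = 0.00274114
  f_D = C(13,10)·0.63^10·0.37^3 = 286·0.0098493·0.050653 = 0.142684
Multiply by the mixture weights:
  π_A·f_A = 0.17 × 2.59631e-07 = 4.41373e-08
  π_B·f_B = 0.17 × 0.00077007 = 0.000130912
  π_C·f_C = 0.47 × 0.00274114 = 0.00128834
  π_D·f_D = 0.19 × 0.142684 = 0.02711
Evidence: 4.41373e-08 + 0.000130912 + 0.00128834 + 0.02711 = 0.0285293
So the posterior for Population D is 0.02711 / 0.0285293 ≈ 0.9503.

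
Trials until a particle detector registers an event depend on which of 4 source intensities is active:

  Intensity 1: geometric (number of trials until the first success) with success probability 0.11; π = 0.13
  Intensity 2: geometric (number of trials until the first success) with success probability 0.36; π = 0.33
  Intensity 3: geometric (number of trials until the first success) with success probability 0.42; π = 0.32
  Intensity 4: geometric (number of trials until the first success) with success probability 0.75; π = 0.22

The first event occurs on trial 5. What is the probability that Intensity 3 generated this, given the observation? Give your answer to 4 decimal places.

0.3398

By Bayes' theorem, P(k | x) = π_k f_k(x) / Σ_j π_j f_j(x).
Component likelihoods at x = 5:
  f_1 = 0.11·(1−0.11)^4 = 0.11·0.627422 = 0.0690165
  f_2 = 0.36·(1−0.36)^4 = 0.36·0.167772 = 0.060398
  f_3 = 0.42·(1−0.42)^4 = 0.42·0.113165 = 0.0475293
  f_4 = 0.75·(1−0.75)^4 = 0.75·0.00390625 = 0.00292969
Multiply by the mixture weights:
  π_1·f_1 = 0.13 × 0.0690165 = 0.00897214
  π_2·f_2 = 0.33 × 0.060398 = 0.0199313
  π_3·f_3 = 0.32 × 0.0475293 = 0.0152094
  π_4·f_4 = 0.22 × 0.00292969 = 0.000644531
Evidence: 0.00897214 + 0.0199313 + 0.0152094 + 0.000644531 = 0.0447574
P(Intensity 3 | 5) ≈ 0.3398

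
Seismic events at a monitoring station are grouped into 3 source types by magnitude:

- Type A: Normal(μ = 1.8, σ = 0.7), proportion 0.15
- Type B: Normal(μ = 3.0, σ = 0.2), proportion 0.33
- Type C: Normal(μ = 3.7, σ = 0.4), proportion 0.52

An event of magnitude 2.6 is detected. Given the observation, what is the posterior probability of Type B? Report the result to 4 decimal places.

0.6127

Posterior ∝ prior × likelihood, so P(k | x) ∝ π_k f_k(x); normalise over all components.
Component likelihoods at x = 2.6:
  L_A = (1/(0.7·√(2π)))·exp(−(2.6−1.8)²/(2·0.7²)) = 0.569918·exp(-0.65306) = 0.296614
  L_B = (1/(0.2·√(2π)))·exp(−(2.6−3.0)²/(2·0.2²)) = 1.994711·exp(-2.00000) = 0.269955
  L_C = (1/(0.4·√(2π)))·exp(−(2.6−3.7)²/(2·0.4²)) = 0.997356·exp(-3.78125) = 0.0227339
Weight by the priors:
  π_A·L_A = 0.15 × 0.296614 = 0.044492
  π_B·L_B = 0.33 × 0.269955 = 0.0890851
  π_C·L_C = 0.52 × 0.0227339 = 0.0118216
Evidence: 0.044492 + 0.0890851 + 0.0118216 = 0.145399
P(Type B | x) ≈ 0.6127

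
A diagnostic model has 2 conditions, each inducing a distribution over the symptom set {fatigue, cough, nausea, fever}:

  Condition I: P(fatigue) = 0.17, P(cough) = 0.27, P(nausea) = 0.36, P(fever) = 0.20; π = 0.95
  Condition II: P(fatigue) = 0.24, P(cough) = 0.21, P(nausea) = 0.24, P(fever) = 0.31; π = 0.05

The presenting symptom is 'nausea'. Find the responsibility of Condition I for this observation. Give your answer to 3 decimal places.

By Bayes' theorem, P(k | x) = P(Z=k) f_k(x) / Σ_j P(Z=j) f_j(x).
Categorical probabilities:
  L_I = P(nausea | comp) = 0.36
  L_II = P(nausea | comp) = 0.24
Prior × likelihood for each component:
  P(Z=I)·L_I = 0.95 × 0.36 = 0.342
  P(Z=II)·L_II = 0.05 × 0.24 = 0.012
Sum: 0.342 + 0.012 = 0.354
Responsibility of Condition I: 0.342 / 0.354 ≈ 0.966

0.966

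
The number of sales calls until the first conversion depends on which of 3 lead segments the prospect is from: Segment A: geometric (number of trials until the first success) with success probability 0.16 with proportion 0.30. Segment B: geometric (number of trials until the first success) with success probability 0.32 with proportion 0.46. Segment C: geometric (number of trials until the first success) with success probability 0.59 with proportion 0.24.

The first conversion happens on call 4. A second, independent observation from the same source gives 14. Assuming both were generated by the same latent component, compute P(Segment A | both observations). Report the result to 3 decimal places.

By Bayes' theorem, P(k | x) = π_k f_k(x) / Σ_j π_j f_j(x).
Since both observations come from the same component, the likelihood for component k is f_k(x₁)·f_k(x₂).
  L_A = [0.0948326] × [0.0165863] = 0.00157293
  L_B = [0.100618] × [0.00212699] = 0.000214014
  L_C = [0.0406634] × [5.45811e-06] = 2.21945e-07
Weight by the priors:
  π_A·L_A = 0.30 × 0.00157293 = 0.000471878
  π_B·L_B = 0.46 × 0.000214014 = 9.84465e-05
  π_C·L_C = 0.24 × 2.21945e-07 = 5.32668e-08
Sum: 0.000471878 + 9.84465e-05 + 5.32668e-08 = 0.000570378
So the posterior for Segment A is 0.000471878 / 0.000570378 ≈ 0.827.

0.827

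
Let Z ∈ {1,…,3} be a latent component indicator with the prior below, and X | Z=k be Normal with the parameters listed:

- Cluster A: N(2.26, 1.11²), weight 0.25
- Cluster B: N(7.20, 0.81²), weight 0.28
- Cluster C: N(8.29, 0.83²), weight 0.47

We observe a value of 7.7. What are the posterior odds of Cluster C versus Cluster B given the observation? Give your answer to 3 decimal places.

1.539

Since P(k|x) ∝ π_k f_k(x), the posterior odds are π_i f_i(x) / (π_j f_j(x)).
Normal densities:
  p_A = (1/(1.11·√(2π)))·exp(−(7.7−2.26)²/(2·1.11²)) = 0.359407·exp(-12.00941) = 2.18758e-06
  p_B = (1/(0.81·√(2π)))·exp(−(7.7−7.20)²/(2·0.81²)) = 0.492521·exp(-0.19052) = 0.407083
  p_C = (1/(0.83·√(2π)))·exp(−(7.7−8.29)²/(2·0.83²)) = 0.480653·exp(-0.25265) = 0.373343
Posterior odds = (π_C·p_C) / (π_B·p_B) = (0.47·0.373343) / (0.28·0.407083) = 0.175471 / 0.113983 ≈ 1.539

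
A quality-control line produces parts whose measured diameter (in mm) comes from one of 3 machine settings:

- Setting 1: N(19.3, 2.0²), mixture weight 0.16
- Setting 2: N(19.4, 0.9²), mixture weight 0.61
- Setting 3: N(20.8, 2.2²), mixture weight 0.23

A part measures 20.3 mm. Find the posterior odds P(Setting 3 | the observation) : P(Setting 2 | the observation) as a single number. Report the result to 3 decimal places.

Only the two components matter; the odds are (P(Z=i) f_i(x)) / (P(Z=j) f_j(x)).
Component likelihoods at x = 20.3 mm:
  p_1 = 0.176033
  p_2 = 0.268856
  p_3 = 0.176714
Posterior odds = (P(Z=3)·p_3) / (P(Z=2)·p_2) = (0.23·0.176714) / (0.61·0.268856) = 0.0406442 / 0.164002 ≈ 0.248

0.248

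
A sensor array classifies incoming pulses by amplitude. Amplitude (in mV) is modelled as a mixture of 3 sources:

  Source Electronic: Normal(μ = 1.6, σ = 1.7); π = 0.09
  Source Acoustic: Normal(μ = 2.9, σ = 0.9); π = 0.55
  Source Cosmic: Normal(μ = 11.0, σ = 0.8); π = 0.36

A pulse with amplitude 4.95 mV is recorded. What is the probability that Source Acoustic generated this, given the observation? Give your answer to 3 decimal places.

0.857

Apply Bayes' rule: the posterior for each component is proportional to its prior times its likelihood at x.
Normal densities:
  f_Electronic = 0.0336691
  f_Acoustic = 0.0331168
  f_Cosmic = 1.90048e-13
Prior × likelihood for each component:
  π_Electronic·f_Electronic = 0.09 × 0.0336691 = 0.00303022
  π_Acoustic·f_Acoustic = 0.55 × 0.0331168 = 0.0182143
  π_Cosmic·f_Cosmic = 0.36 × 1.90048e-13 = 6.84174e-14
Denominator: 0.00303022 + 0.0182143 + 6.84174e-14 = 0.0212445
P(Source Acoustic | x) = 0.0182143 / 0.0212445 ≈ 0.857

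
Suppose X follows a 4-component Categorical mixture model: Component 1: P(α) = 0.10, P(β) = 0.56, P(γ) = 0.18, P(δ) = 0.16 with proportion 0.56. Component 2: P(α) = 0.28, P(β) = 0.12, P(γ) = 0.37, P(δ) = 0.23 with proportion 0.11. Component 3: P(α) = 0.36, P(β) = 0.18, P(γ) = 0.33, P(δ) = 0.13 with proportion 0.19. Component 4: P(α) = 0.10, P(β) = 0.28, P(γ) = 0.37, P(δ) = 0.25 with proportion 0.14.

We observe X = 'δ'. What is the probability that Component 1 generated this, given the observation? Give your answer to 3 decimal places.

By Bayes' theorem, P(k | x) = P(Z=k) f_k(x) / Σ_j P(Z=j) f_j(x).
Evaluate each component's likelihood at the observed value:
  f_1 = 0.16
  f_2 = 0.23
  f_3 = 0.13
  f_4 = 0.25
Prior × likelihood for each component:
  P(Z=1)·f_1 = 0.56 × 0.16 = 0.0896
  P(Z=2)·f_2 = 0.11 × 0.23 = 0.0253
  P(Z=3)·f_3 = 0.19 × 0.13 = 0.0247
  P(Z=4)·f_4 = 0.14 × 0.25 = 0.035
Sum: 0.0896 + 0.0253 + 0.0247 + 0.035 = 0.1746
So the posterior for Component 1 is 0.0896 / 0.1746 ≈ 0.513.

0.513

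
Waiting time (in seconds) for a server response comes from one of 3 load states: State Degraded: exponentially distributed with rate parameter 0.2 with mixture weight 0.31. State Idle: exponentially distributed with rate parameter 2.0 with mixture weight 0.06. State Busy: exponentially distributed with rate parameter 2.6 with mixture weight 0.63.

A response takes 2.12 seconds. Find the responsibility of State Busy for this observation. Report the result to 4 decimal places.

0.1352

P(component k | x) = P(Z=k)·f_k(x) / marginal(x), where marginal(x) = Σ_j P(Z=j)·f_j(x).
Exponential densities:
  f_Degraded = 0.130885
  f_Idle = 0.0288152
  f_Busy = 0.0104989
Prior × likelihood for each component:
  P(Z=Degraded)·f_Degraded = 0.31 × 0.130885 = 0.0405743
  P(Z=Idle)·f_Idle = 0.06 × 0.0288152 = 0.00172891
  P(Z=Busy)·f_Busy = 0.63 × 0.0104989 = 0.00661428
Sum: 0.0405743 + 0.00172891 + 0.00661428 = 0.0489175
So the posterior for State Busy is 0.00661428 / 0.0489175 ≈ 0.1352.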